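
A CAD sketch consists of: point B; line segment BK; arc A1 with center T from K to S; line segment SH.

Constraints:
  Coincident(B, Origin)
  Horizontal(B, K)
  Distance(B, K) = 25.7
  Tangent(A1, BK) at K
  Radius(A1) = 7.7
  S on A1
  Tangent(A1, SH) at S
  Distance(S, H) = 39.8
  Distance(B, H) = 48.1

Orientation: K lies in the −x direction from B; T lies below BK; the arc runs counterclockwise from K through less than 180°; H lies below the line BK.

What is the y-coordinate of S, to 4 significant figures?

-11.43

Checks: B.y = 0.00, K.y = 0.00 ✓; |TS| = 7.700 ✓; ∠(TS, SH) = 90.00° ✓; |SH| = 39.80 ✓; |BH| = 48.10 ✓.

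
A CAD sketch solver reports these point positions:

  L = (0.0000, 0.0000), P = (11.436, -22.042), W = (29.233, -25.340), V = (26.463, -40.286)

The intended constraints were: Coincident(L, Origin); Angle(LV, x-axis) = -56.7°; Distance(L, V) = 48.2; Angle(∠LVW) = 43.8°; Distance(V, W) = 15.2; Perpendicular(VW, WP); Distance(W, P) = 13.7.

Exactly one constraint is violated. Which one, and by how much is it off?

Distance(W, P) = 13.7 — off by 4.40.

L = (0.00, 0.00) ✓; LV at -56.70° ✓; |LV| = 48.20 ✓; ∠LVW = 43.80° ✓; |VW| = 15.20 ✓; ∠(VW, WP) = 90.00° ✓; |WP| = 18.10 ✗.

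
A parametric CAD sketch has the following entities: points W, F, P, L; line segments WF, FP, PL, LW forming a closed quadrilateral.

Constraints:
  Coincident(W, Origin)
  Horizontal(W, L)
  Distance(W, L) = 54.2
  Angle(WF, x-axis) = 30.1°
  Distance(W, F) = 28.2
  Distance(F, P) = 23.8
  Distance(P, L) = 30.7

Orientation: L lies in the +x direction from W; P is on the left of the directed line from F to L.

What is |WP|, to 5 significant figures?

51.888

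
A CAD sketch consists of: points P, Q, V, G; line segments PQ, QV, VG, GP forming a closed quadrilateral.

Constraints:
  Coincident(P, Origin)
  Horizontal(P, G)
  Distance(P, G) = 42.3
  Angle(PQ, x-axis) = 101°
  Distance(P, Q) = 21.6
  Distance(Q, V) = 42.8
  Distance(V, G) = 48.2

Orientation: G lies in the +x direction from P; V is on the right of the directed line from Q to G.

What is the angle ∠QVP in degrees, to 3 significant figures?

6.65°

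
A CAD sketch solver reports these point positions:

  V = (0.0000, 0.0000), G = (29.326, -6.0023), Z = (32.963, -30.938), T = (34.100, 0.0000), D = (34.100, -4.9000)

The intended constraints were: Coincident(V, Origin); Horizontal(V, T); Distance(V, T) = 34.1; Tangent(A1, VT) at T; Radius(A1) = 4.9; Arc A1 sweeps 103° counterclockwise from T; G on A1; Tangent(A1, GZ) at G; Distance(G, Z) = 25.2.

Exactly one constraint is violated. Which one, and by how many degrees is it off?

Tangent(A1, GZ) at G — off by 4.70°.

V = (0.00, 0.00) ✓; V.y = 0.00, T.y = 0.00 ✓; |VT| = 34.10 ✓; ∠(DT, TV) = 90.00° ✓; |DT| = 4.900 ✓; bearing(D→G) − bearing(D→T) = 103.0° ✓; |DG| = 4.900 ✓; ∠(DG, GZ) = 94.70° ✗; |GZ| = 25.20 ✓.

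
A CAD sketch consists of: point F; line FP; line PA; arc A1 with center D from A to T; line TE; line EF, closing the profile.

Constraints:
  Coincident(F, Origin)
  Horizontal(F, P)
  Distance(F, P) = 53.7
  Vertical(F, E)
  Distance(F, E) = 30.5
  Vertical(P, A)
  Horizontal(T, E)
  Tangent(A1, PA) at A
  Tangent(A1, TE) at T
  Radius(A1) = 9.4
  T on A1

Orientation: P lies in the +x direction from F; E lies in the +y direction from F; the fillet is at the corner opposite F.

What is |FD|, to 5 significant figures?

49.068

F is at the origin; FP is horizontal with |FP| = 53.7 and P on the +x side, so P = (53.700, 0.0000). FE is vertical with |FE| = 30.5 and E on the +y side, so E = (0.0000, 30.500). The virtual corner opposite F is at (53.700, 30.500). The tangent condition forces DA to be normal to PA and since A1 is tangent to TE there, DT ⟂ TE, with radius 9.4, so the center D sits 9.4 in from both sides at D = (44.300, 21.100). Then |FD| = |D − F| = 49.068.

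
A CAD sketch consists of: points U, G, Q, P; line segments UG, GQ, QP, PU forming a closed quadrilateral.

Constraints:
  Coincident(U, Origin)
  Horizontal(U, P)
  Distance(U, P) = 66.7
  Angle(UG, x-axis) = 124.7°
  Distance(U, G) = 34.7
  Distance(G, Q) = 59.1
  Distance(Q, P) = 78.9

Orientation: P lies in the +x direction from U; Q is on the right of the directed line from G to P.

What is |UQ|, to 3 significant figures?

29.8

Checks: |GQ| = 59.10 ✓; |QP| = 78.90 ✓.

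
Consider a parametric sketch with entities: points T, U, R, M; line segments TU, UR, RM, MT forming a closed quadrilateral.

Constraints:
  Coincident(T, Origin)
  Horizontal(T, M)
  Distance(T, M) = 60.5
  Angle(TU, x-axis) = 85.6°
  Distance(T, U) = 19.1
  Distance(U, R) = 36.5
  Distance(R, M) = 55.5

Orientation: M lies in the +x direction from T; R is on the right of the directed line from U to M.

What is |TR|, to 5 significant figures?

18.576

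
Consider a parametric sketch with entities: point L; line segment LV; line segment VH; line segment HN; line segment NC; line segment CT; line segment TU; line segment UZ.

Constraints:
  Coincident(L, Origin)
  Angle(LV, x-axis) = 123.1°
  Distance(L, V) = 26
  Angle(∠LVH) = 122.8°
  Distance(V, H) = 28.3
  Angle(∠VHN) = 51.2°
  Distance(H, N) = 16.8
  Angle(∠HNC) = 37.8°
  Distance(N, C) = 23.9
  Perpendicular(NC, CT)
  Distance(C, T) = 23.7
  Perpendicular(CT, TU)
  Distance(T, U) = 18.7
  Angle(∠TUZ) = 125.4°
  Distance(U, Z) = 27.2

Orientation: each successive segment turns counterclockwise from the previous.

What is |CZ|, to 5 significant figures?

34.490

L is at the origin; LV runs at 123.1° with length 26.0, so V = (-14.199, 21.781). ∠LVH = 122.8° gives VH at -179.70° from the x-axis; with |VH| = 28.3, H = (-42.498, 21.633). ∠VHN = 51.2° gives HN at -50.900° from the x-axis; with |HN| = 16.8, N = (-31.903, 8.5949). ∠HNC = 37.8° gives NC at 91.300° from the x-axis; with |NC| = 23.9, C = (-32.445, 32.489). NC is perpendicular to CT, so CT runs at -178.70°; with |CT| = 23.7, T = (-56.139, 31.951). CT is perpendicular to TU, so TU runs at -88.700°; with |TU| = 18.7, U = (-55.715, 13.256). ∠TUZ = 125.4° gives UZ at -34.100° from the x-axis; with |UZ| = 27.2, Z = (-33.192, -1.9935). Then |CZ| = |Z − C| = 34.490.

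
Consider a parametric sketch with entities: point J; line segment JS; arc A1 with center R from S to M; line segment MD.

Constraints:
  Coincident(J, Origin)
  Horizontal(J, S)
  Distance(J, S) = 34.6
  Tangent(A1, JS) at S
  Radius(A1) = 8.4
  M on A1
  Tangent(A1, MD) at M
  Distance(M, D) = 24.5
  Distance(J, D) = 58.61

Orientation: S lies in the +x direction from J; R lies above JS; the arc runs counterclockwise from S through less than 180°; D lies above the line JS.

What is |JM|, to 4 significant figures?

42.74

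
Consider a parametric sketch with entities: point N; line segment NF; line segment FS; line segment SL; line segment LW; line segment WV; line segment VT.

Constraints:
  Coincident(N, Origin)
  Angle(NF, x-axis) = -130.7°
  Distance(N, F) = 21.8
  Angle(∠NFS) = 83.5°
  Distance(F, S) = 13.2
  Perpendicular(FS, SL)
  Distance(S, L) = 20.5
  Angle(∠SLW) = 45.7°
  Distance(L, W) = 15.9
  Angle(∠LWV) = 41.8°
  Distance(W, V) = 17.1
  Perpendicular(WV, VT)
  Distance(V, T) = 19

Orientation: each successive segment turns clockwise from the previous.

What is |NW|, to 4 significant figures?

12.28

FS is perpendicular to SL, so SL runs at 42.80°; with |SL| = 20.5, L = (-8.143, 7.086). ∠SLW = 45.7° gives LW at -91.50° from the x-axis; with |LW| = 15.9, W = (-8.559, -8.808). Then |NW| = |W − N| = 12.28.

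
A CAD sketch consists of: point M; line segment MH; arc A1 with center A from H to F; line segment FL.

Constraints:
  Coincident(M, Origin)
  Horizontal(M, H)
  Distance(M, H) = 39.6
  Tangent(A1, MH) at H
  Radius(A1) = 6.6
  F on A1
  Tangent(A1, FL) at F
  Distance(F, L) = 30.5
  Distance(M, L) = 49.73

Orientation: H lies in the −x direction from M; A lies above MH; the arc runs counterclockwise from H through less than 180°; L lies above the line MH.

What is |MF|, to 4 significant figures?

33.66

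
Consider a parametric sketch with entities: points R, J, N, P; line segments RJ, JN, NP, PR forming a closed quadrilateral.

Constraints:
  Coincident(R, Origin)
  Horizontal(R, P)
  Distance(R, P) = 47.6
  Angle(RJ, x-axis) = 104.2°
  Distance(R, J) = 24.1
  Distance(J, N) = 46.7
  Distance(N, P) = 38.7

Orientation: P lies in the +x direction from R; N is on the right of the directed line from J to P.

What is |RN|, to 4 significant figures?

23.47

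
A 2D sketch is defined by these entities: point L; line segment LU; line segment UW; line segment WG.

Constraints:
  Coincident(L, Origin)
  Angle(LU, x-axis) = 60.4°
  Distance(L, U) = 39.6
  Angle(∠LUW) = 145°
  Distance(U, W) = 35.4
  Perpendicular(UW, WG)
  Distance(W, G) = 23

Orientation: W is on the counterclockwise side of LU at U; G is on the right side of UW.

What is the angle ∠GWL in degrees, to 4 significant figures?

108.5°

L is at the origin; LU runs at 60.4° with length 39.6, so U = 39.6·(cos 60.4°, sin 60.4°) = (19.56, 34.43). ∠LUW = 145.0°, so UW runs at 60.4° + (180° − 145.0°) = 95.40° from the x-axis; with |UW| = 35.4, W = U + 35.4·(cos 95.40°, sin 95.40°) = (16.23, 69.67). The perpendicularity gives WG at right angles to UW; with |WG| = 23.0 on the right of UW, G = W + 23.0·(0.9956, 0.09411) = (39.13, 71.84). Then cos ∠GWL = WG·WL / (|WG||WL|), giving 108.5°.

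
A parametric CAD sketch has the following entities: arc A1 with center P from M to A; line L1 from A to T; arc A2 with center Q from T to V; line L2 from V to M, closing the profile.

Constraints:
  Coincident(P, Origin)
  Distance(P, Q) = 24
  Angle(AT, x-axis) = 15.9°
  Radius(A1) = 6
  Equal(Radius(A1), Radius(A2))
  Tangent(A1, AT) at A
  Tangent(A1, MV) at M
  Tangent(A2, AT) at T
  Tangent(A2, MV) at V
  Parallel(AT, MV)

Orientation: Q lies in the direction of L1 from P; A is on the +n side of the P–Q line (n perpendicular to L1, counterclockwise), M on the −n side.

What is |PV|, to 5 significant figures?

24.739

The slot axis is L1's direction at 15.9°, so u = (cos 15.9°, sin 15.9°) = (0.96174, 0.27396) and n = (−sin 15.9°, cos 15.9°) = (-0.27396, 0.96174). P is at the origin and Q lies 24.0 along u from P, so Q = 24.0·u = (23.082, 6.5750). Tangency of A1 to both parallel lines with radius 6.0 puts A and M at P ± 6.0·n: A = (-1.6438, 5.7704), M = (1.6438, -5.7704). Equal radii place T and V the same way about Q: T = Q + 6.0·n = (21.438, 12.345), V = Q − 6.0·n = (24.726, 0.80457). Then |PV| = |V − P| = 24.739.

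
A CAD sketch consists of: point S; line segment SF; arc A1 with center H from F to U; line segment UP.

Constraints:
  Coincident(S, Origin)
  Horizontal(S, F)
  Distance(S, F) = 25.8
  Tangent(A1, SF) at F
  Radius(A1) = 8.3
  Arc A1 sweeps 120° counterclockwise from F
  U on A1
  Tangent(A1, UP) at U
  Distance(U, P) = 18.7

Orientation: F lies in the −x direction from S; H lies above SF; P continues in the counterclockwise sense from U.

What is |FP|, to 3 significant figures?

28.7

S is at the origin; SF is horizontal with |SF| = 25.8 and F on the −x side, so F = (-25.8, 0.00). The tangent condition forces HF to be normal to SF, so H = F + (0, 8.3) = (-25.8, 8.30). On A1, F sits at bearing -90° from H; a 120° counterclockwise sweep puts U at bearing 30°, so U = H + 8.3·(cos 30°, sin 30°) = (-18.6, 12.4). A1 meets UP tangentially, so HU is at right angles to UP, so UP runs along (−sin 30°, cos 30°); with |UP| = 18.7, P = (-28.0, 28.6). Then |FP| = |P − F| = 28.7.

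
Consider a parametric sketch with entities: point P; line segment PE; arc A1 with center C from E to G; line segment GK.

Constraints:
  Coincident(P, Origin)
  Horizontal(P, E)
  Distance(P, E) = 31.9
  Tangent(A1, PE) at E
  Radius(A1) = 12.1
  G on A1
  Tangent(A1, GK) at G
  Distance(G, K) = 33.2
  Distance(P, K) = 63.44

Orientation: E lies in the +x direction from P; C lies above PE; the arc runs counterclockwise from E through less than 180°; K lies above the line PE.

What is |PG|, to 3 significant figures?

45.6

P is at the origin; P and E share the same y with |PE| = 31.9 and E on the +x side, so E = (31.9, 0.00). Since A1 is tangent to PE there, CE ⟂ PE, so C = E + (0, 12.1) = (31.9, 12.1). Since CG ⟂ GK (tangency), |CK| = √(12.1² + 33.2²) = 35.3 regardless of where G sits on A1. So K lies on both circle(P, 63.44) and circle(C, 35.3); the above-PE intersection is K = (44.7, 45.0). G is the foot of the tangent from K: G = (44.0, 11.9).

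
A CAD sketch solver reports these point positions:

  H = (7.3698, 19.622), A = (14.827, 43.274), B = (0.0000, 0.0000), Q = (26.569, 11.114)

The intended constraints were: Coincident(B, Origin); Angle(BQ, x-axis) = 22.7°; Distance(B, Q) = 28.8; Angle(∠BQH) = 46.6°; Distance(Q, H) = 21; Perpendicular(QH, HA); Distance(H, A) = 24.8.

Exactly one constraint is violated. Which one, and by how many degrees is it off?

Perpendicular(QH, HA) — off by 6.40°.

B = (0.00, 0.00) ✓; BQ at 22.70° ✓; |BQ| = 28.80 ✓; ∠BQH = 46.60° ✓; |QH| = 21.00 ✓; ∠(QH, HA) = 83.60° ✗; |HA| = 24.80 ✓.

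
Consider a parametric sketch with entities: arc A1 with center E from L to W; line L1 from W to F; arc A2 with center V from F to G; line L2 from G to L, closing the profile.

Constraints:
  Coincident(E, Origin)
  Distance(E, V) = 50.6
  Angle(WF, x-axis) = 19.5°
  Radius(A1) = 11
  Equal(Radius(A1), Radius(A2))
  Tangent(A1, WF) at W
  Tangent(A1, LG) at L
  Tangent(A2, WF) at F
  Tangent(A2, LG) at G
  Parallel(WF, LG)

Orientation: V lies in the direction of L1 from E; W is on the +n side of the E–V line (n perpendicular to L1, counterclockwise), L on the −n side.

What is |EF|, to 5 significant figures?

51.782

The slot axis is L1's direction at 19.5°, so u = (cos 19.5°, sin 19.5°) = (0.94264, 0.33381) and n = (−sin 19.5°, cos 19.5°) = (-0.33381, 0.94264). E is at the origin and V lies 50.6 along u from E, so V = 50.6·u = (47.698, 16.891). Tangency of A1 to both parallel lines with radius 11.0 puts W and L at E ± 11.0·n: W = (-3.6719, 10.369), L = (3.6719, -10.369). Equal radii place F and G the same way about V: F = V + 11.0·n = (44.026, 27.260), G = V − 11.0·n = (51.370, 6.5216). Then |EF| = |F − E| = 51.782.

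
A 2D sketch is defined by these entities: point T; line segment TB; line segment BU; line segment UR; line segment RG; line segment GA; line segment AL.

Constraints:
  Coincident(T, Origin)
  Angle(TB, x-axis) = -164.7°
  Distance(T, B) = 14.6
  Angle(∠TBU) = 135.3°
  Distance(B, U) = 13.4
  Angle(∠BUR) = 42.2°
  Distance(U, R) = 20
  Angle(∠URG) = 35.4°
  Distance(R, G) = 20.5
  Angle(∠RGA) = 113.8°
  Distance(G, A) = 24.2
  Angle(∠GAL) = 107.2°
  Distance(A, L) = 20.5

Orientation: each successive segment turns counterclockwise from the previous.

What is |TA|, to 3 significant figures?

42.9

T is at the origin; TB runs at -164.7° with length 14.6, so B = (-14.1, -3.85). ∠TBU = 135.3° gives BU at -120° from the x-axis; with |BU| = 13.4, U = (-20.8, -15.5). ∠BUR = 42.2° gives UR at 17.8° from the x-axis; with |UR| = 20.0, R = (-1.74, -9.34). ∠URG = 35.4° gives RG at 162° from the x-axis; with |RG| = 20.5, G = (-21.3, -3.14). ∠RGA = 113.8° gives GA at -131° from the x-axis; with |GA| = 24.2, A = (-37.3, -21.3). Then |TA| = |A − T| = 42.9.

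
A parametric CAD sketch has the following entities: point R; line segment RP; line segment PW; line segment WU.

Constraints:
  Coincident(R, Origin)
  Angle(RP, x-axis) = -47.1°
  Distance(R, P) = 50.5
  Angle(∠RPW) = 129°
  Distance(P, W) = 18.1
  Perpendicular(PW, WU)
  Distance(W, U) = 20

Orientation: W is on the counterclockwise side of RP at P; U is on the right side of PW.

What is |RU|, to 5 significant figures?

77.448

R is at the origin; RP runs at -47.1° with length 50.5, so P = 50.5·(cos -47.1°, sin -47.1°) = (34.376, -36.993). ∠RPW = 129.0°, so PW runs at -47.1° + (180° − 129.0°) = 3.9000° from the x-axis; with |PW| = 18.1, W = P + 18.1·(cos 3.9000°, sin 3.9000°) = (52.434, -35.762). PW ⟂ WU; with |WU| = 20.0 on the right of PW, U = W + 20.0·(0.068015, -0.99768) = (53.795, -55.716). Then |RU| = |U − R| = 77.448.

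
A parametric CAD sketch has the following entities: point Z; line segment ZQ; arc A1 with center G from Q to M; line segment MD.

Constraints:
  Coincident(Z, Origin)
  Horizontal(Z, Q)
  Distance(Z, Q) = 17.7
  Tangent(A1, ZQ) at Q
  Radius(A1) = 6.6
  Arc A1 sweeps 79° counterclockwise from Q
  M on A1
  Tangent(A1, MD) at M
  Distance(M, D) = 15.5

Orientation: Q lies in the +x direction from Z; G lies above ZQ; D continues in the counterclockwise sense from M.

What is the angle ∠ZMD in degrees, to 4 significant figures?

113.5°

On A1, Q sits at bearing -90° from G; a 79° counterclockwise sweep puts M at bearing -11°, so M = G + 6.6·(cos -11°, sin -11°) = (24.18, 5.341). A1 meets MD tangentially, so GM is at right angles to MD, so MD runs along (−sin -11°, cos -11°); with |MD| = 15.5, D = (27.14, 20.56). Then cos ∠ZMD = MZ·MD / (|MZ||MD|), giving 113.5°.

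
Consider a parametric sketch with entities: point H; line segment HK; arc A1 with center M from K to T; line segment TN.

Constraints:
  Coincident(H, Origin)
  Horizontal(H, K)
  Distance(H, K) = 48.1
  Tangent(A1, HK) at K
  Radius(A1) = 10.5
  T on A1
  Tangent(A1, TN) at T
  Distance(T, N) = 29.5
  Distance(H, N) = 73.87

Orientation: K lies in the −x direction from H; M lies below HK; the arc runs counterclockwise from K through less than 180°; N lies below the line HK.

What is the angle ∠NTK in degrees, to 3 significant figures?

140°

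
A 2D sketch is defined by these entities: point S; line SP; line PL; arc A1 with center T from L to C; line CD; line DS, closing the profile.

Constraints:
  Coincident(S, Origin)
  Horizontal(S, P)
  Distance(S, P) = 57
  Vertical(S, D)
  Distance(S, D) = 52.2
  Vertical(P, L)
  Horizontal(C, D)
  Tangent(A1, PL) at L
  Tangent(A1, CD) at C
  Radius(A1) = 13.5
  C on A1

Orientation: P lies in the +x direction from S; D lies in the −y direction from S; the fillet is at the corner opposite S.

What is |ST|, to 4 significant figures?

58.22

S and D share the same x with |SD| = 52.2 and D on the −y side, so D = (0.000, -52.20). The virtual corner opposite S is at (57.00, -52.20). A1 meets PL tangentially, so TL is at right angles to PL and since A1 is tangent to CD there, TC ⟂ CD, with radius 13.5, so the center T sits 13.5 in from both sides at T = (43.50, -38.70). Then |ST| = |T − S| = 58.22.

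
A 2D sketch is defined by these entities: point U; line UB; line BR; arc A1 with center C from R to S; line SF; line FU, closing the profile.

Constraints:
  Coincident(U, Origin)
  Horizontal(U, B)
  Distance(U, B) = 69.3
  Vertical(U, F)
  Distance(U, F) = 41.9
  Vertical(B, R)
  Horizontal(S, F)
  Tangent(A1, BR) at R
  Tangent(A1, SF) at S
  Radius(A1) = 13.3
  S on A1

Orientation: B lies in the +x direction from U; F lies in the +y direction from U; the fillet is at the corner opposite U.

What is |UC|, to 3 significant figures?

62.9

UF is vertical with |UF| = 41.9 and F on the +y side, so F = (0.00, 41.9). The virtual corner opposite U is at (69.3, 41.9). A1 meets BR tangentially, so CR is at right angles to BR and A1 meets SF tangentially, so CS is at right angles to SF, with radius 13.3, so the center C sits 13.3 in from both sides at C = (56.0, 28.6). Then |UC| = |C − U| = 62.9.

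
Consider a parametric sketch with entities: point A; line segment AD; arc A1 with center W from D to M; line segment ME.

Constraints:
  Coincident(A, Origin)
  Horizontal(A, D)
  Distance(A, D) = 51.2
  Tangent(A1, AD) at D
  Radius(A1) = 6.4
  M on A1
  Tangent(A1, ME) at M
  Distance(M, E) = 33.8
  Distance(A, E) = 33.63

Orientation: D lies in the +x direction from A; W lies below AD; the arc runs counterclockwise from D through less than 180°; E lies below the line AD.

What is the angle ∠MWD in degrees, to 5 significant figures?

43.714°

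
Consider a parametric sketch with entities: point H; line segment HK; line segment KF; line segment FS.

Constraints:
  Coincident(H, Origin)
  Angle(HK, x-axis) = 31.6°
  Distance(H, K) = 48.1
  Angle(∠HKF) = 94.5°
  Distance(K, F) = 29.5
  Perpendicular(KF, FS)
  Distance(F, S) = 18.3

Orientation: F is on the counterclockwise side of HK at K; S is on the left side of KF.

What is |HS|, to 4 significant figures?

44.57

H is at the origin; HK runs at 31.6° with length 48.1, so K = 48.1·(cos 31.6°, sin 31.6°) = (40.97, 25.20). ∠HKF = 94.5°, so KF runs at 31.6° + (180° − 94.5°) = 117.1° from the x-axis; with |KF| = 29.5, F = K + 29.5·(cos 117.1°, sin 117.1°) = (27.53, 51.46). KF is perpendicular to FS; with |FS| = 18.3 on the left of KF, S = F + 18.3·(-0.8902, -0.4555) = (11.24, 43.13). Then |HS| = |S − H| = 44.57.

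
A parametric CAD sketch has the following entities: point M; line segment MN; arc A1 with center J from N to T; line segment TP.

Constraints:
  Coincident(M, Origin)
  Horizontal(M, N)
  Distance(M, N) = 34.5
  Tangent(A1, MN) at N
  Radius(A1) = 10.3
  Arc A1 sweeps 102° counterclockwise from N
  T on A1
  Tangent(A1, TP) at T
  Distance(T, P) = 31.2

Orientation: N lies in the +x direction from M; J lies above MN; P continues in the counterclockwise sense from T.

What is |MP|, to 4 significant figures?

57.41

On A1, N sits at bearing -90° from J; a 102° counterclockwise sweep puts T at bearing 12°, so T = J + 10.3·(cos 12°, sin 12°) = (44.57, 12.44). The tangent condition forces JT to be normal to TP, so TP runs along (−sin 12°, cos 12°); with |TP| = 31.2, P = (38.09, 42.96). Then |MP| = |P − M| = 57.41.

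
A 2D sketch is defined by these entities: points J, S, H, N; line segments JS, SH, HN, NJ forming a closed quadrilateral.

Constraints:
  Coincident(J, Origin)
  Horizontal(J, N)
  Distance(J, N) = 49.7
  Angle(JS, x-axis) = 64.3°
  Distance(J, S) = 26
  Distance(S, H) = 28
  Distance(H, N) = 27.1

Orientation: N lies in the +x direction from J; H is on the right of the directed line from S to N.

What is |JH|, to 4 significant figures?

22.79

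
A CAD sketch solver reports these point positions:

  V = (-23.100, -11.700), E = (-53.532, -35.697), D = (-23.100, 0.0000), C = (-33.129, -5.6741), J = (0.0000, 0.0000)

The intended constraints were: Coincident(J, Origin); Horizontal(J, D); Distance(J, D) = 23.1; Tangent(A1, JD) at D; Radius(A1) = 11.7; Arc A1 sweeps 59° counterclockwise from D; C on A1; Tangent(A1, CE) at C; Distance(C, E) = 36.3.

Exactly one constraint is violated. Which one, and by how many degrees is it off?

Tangent(A1, CE) at C — off by 3.20°.

J = (0.00, 0.00) ✓; J.y = 0.00, D.y = 0.00 ✓; |JD| = 23.10 ✓; ∠(VD, DJ) = 90.00° ✓; |VD| = 11.70 ✓; bearing(V→C) − bearing(V→D) = 59.00° ✓; |VC| = 11.70 ✓; ∠(VC, CE) = 93.20° ✗; |CE| = 36.30 ✓.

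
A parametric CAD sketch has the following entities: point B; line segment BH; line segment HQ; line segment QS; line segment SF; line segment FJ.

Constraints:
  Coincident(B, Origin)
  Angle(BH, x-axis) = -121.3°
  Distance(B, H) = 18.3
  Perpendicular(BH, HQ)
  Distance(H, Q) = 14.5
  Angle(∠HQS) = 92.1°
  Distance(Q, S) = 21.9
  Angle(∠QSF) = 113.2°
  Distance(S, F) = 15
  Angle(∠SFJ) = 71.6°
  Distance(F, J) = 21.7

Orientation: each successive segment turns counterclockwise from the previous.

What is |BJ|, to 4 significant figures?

11.58

∠QSF = 113.2° gives SF at 123.4° from the x-axis; with |SF| = 15.0, F = (6.681, 7.636). ∠SFJ = 71.6° gives FJ at -128.2° from the x-axis; with |FJ| = 21.7, J = (-6.739, -9.417). Then |BJ| = |J − B| = 11.58.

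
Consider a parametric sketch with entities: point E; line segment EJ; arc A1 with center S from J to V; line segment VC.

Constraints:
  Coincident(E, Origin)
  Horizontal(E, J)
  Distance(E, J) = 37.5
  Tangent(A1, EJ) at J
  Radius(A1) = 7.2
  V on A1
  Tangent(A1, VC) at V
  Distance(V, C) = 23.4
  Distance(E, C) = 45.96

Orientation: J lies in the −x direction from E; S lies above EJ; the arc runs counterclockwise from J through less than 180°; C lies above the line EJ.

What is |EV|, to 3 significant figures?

31.5

E is at the origin; EJ is horizontal with |EJ| = 37.5 and J on the −x side, so J = (-37.5, 0.00). A1 meets EJ tangentially, so SJ is at right angles to EJ, so S = J + (0, 7.2) = (-37.5, 7.20). Since SV ⟂ VC (tangency), |SC| = √(7.2² + 23.4²) = 24.5 regardless of where V sits on A1. So C lies on both circle(E, 45.96) and circle(S, 24.5); the above-EJ intersection is C = (-33.6, 31.4). V is the foot of the tangent from C: V = (-30.4, 8.19).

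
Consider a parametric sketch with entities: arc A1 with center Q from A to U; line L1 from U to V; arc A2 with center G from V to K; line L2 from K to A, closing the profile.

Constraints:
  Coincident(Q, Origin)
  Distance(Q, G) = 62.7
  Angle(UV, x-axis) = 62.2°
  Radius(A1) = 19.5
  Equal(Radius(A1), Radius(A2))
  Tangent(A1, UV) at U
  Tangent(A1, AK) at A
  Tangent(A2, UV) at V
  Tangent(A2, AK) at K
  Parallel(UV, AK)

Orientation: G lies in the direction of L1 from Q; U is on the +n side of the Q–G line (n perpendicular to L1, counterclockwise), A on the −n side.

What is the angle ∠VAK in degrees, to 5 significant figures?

31.882°

The slot axis is L1's direction at 62.2°, so u = (cos 62.2°, sin 62.2°) = (0.46639, 0.88458) and n = (−sin 62.2°, cos 62.2°) = (-0.88458, 0.46639). Q is at the origin and G lies 62.7 along u from Q, so G = 62.7·u = (29.242, 55.463). Tangency of A1 to both parallel lines with radius 19.5 puts U and A at Q ± 19.5·n: U = (-17.249, 9.0945), A = (17.249, -9.0945). Equal radii place V and K the same way about G: V = G + 19.5·n = (11.993, 64.558), K = G − 19.5·n = (46.492, 46.369). Then cos ∠VAK = AV·AK / (|AV||AK|), giving 31.882°.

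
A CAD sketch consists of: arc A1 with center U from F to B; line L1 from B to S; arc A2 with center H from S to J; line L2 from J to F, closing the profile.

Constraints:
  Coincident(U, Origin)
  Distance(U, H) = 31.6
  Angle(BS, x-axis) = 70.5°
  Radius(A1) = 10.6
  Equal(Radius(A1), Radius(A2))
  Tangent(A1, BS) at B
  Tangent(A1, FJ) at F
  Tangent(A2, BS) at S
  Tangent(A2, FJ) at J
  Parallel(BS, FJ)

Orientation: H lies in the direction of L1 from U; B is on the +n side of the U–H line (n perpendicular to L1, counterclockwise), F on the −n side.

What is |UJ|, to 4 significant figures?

33.33

Tangency of A1 to both parallel lines with radius 10.6 puts B and F at U ± 10.6·n: B = (-9.992, 3.538), F = (9.992, -3.538). Equal radii place S and J the same way about H: S = H + 10.6·n = (0.5563, 33.33), J = H − 10.6·n = (20.54, 26.25). Then |UJ| = |J − U| = 33.33.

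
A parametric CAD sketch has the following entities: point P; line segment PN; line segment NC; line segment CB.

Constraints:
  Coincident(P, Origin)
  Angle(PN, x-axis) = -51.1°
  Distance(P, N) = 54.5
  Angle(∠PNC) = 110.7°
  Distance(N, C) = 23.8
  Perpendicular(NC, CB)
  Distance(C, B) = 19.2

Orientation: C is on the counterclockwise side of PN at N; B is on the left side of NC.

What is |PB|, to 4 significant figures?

53.52

∠PNC = 110.7°, so NC runs at -51.1° + (180° − 110.7°) = 18.20° from the x-axis; with |NC| = 23.8, C = N + 23.8·(cos 18.20°, sin 18.20°) = (56.83, -34.98). The perpendicularity gives CB at right angles to NC; with |CB| = 19.2 on the left of NC, B = C + 19.2·(-0.3123, 0.9500) = (50.84, -16.74). Then |PB| = |B − P| = 53.52.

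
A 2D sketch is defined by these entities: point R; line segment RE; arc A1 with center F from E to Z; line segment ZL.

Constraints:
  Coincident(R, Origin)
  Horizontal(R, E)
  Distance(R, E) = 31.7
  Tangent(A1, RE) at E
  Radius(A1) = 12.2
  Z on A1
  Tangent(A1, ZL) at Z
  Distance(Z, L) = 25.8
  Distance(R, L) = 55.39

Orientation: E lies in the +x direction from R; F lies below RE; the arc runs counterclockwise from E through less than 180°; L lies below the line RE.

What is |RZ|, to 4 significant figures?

29.77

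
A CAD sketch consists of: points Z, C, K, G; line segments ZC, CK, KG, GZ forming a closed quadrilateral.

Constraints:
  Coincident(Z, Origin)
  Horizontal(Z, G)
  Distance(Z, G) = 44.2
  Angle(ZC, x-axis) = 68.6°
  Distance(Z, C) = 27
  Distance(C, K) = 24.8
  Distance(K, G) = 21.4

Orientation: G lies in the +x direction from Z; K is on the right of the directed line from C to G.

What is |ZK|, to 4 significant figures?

23.61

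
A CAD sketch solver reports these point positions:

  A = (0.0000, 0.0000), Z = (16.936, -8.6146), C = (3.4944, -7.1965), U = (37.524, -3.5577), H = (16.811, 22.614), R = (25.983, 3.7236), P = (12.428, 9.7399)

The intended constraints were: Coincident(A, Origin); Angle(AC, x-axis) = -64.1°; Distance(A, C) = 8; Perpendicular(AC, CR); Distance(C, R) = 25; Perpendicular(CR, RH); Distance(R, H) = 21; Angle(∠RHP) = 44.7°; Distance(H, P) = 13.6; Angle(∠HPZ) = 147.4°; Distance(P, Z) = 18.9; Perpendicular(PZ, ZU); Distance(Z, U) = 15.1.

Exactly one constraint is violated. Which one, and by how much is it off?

Distance(Z, U) = 15.1 — off by 6.10.

A = (0.00, 0.00) ✓; AC at -64.10° ✓; |AC| = 8.000 ✓; ∠(AC, CR) = 90.00° ✓; |CR| = 25.00 ✓; ∠(CR, RH) = 90.00° ✓; |RH| = 21.00 ✓; ∠RHP = 44.70° ✓; |HP| = 13.60 ✓; ∠HPZ = 147.4° ✓; |PZ| = 18.90 ✓; ∠(PZ, ZU) = 90.00° ✓; |ZU| = 21.20 ✗.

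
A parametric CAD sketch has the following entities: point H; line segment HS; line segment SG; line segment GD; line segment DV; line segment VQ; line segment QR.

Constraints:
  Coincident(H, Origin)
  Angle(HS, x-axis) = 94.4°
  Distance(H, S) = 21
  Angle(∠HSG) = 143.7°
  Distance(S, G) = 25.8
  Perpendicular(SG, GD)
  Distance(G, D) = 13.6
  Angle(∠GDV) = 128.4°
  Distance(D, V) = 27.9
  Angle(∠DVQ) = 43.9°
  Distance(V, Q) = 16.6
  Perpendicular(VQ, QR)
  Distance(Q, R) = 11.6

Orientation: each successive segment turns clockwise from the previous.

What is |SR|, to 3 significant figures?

23.8

H is at the origin; HS runs at 94.4° with length 21.0, so S = (-1.61, 20.9). ∠HSG = 143.7° gives SG at 58.1° from the x-axis; with |SG| = 25.8, G = (12.0, 42.8). SG is perpendicular to GD, so GD runs at -31.9°; with |GD| = 13.6, D = (23.6, 35.7). ∠GDV = 128.4° gives DV at -83.5° from the x-axis; with |DV| = 27.9, V = (26.7, 7.93). ∠DVQ = 43.9° gives VQ at 140° from the x-axis; with |VQ| = 16.6, Q = (13.9, 18.5). VQ is perpendicular to QR, so QR runs at 50.4°; with |QR| = 11.6, R = (21.3, 27.5). Then |SR| = |R − S| = 23.8.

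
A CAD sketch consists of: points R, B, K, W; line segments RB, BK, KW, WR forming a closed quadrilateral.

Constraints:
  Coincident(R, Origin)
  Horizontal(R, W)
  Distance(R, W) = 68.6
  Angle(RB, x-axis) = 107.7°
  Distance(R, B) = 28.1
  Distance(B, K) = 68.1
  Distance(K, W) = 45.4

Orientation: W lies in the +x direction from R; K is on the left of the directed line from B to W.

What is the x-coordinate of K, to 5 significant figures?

57.345

R is at the origin; RW is horizontal with |RW| = 68.6 and W in +x, so W = (68.6, 0). RB runs at 107.7° with |RB| = 28.1, so B = (-8.5433, 26.770). K is determined by |BK| = 68.1 and |KW| = 45.4 together: it lies at the intersection of circle(B, 68.1) and circle(W, 45.4). With |BW| = 81.656, the foot of the radical line on BW is 56.604 from B and the perpendicular offset is √(68.1² − 56.604²) = 37.862. Taking the left-of-BW solution: K = (57.345, 43.983).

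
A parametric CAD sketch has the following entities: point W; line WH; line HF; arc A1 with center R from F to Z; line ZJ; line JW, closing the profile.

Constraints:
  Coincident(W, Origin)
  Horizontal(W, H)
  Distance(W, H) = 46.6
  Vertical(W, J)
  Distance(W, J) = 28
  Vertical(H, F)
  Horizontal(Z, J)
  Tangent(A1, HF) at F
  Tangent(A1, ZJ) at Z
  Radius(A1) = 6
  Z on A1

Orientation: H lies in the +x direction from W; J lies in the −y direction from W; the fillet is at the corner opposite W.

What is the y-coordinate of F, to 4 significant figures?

-22.00

W is at the origin; WH is horizontal with |WH| = 46.6 and H on the +x side, so H = (46.60, 0.000). W and J share the same x with |WJ| = 28.0 and J on the −y side, so J = (0.000, -28.00). The virtual corner opposite W is at (46.60, -28.00). Since A1 is tangent to HF there, RF ⟂ HF and tangency of A1 to ZJ means the radius RZ is perpendicular to ZJ, with radius 6.0, so the center R sits 6.0 in from both sides at R = (40.60, -22.00). That places the tangent points at F = (46.60, -22.00) on HF and Z = (40.60, -28.00) on ZJ. So F.y = -22.00.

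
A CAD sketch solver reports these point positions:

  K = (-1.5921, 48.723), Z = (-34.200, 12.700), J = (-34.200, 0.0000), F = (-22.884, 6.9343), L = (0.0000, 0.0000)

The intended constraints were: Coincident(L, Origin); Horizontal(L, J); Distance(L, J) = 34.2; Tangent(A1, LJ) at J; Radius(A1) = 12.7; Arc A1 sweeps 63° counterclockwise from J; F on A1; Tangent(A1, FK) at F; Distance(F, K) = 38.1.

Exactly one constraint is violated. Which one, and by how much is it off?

Distance(F, K) = 38.1 — off by 8.80.

L = (0.00, 0.00) ✓; L.y = 0.00, J.y = 0.00 ✓; |LJ| = 34.20 ✓; ∠(ZJ, JL) = 90.00° ✓; |ZJ| = 12.70 ✓; bearing(Z→F) − bearing(Z→J) = 63.00° ✓; |ZF| = 12.70 ✓; ∠(ZF, FK) = 90.00° ✓; |FK| = 46.90 ✗.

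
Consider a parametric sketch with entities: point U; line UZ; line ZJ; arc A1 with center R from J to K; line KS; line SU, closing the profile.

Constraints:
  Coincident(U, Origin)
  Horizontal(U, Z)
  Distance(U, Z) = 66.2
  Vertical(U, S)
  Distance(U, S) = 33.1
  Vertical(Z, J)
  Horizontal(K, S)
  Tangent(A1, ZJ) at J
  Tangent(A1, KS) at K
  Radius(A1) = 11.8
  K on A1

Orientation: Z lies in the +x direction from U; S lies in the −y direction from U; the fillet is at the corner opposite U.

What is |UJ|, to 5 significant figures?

69.542

The virtual corner opposite U is at (66.200, -33.100). The tangent condition forces RJ to be normal to ZJ and A1 meets KS tangentially, so RK is at right angles to KS, with radius 11.8, so the center R sits 11.8 in from both sides at R = (54.400, -21.300). That places the tangent points at J = (66.200, -21.300) on ZJ and K = (54.400, -33.100) on KS. Then |UJ| = |J − U| = 69.542.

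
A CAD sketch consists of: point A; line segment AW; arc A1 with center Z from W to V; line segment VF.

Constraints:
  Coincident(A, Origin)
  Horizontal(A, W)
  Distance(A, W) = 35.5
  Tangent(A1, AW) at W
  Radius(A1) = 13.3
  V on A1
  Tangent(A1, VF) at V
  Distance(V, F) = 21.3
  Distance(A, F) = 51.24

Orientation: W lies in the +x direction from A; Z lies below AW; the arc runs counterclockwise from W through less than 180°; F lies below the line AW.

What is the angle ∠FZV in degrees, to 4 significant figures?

58.02°

Checks: |ZV| = 13.30 ✓; ∠(ZV, VF) = 90.00° ✓; |VF| = 21.30 ✓; |AF| = 51.24 ✓.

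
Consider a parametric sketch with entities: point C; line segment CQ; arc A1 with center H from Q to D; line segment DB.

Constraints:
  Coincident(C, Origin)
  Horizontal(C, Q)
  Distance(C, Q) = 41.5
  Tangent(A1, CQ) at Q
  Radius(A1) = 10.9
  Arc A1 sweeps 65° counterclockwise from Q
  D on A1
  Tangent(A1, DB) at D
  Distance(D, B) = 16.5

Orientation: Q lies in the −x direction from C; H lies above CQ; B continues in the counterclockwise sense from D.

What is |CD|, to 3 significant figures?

32.2

C is at the origin; CQ is horizontal with |CQ| = 41.5 and Q on the −x side, so Q = (-41.5, 0.00). A1 meets CQ tangentially, so HQ is at right angles to CQ, so H = Q + (0, 10.9) = (-41.5, 10.9). On A1, Q sits at bearing -90° from H; a 65° counterclockwise sweep puts D at bearing -25°, so D = H + 10.9·(cos -25°, sin -25°) = (-31.6, 6.29). Then |CD| = |D − C| = 32.2.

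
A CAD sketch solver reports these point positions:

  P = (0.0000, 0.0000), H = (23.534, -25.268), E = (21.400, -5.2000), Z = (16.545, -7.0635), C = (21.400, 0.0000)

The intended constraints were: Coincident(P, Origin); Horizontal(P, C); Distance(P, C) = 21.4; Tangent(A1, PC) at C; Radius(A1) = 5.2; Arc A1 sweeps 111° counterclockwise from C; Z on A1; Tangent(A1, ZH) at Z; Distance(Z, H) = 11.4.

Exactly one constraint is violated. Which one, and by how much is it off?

Distance(Z, H) = 11.4 — off by 8.10.

P = (0.00, 0.00) ✓; P.y = 0.00, C.y = 0.00 ✓; |PC| = 21.40 ✓; ∠(EC, CP) = 90.00° ✓; |EC| = 5.200 ✓; bearing(E→Z) − bearing(E→C) = 111.0° ✓; |EZ| = 5.200 ✓; ∠(EZ, ZH) = 90.00° ✓; |ZH| = 19.50 ✗.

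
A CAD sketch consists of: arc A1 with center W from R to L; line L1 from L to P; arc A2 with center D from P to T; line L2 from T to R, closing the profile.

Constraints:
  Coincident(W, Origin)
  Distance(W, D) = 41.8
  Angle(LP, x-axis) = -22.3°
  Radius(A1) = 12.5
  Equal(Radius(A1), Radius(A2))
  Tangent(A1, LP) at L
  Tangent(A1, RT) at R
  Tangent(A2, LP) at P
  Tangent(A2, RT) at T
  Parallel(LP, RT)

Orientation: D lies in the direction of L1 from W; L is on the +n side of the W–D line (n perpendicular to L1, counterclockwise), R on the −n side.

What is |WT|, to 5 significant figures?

43.629

The slot axis is L1's direction at -22.3°, so u = (cos -22.3°, sin -22.3°) = (0.92521, -0.37946) and n = (−sin -22.3°, cos -22.3°) = (0.37946, 0.92521). W is at the origin and D lies 41.8 along u from W, so D = 41.8·u = (38.674, -15.861). Tangency of A1 to both parallel lines with radius 12.5 puts L and R at W ± 12.5·n: L = (4.7432, 11.565), R = (-4.7432, -11.565). Equal radii place P and T the same way about D: P = D + 12.5·n = (43.417, -4.2961), T = D − 12.5·n = (33.931, -27.426). Then |WT| = |T − W| = 43.629.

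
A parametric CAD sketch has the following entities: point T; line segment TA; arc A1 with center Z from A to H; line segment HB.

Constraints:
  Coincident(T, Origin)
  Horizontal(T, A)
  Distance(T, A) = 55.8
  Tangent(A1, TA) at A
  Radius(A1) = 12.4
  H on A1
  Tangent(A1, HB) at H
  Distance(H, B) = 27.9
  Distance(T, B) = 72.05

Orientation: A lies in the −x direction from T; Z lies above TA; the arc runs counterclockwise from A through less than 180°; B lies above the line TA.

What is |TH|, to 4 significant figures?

48.40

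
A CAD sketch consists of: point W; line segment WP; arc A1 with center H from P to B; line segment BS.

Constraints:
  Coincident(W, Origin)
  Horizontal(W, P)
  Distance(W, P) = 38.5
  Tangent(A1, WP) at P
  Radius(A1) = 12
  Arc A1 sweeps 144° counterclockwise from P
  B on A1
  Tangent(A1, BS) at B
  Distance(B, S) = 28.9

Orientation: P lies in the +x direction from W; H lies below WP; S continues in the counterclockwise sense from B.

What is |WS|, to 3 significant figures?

67.1

W is at the origin; WP is horizontal with |WP| = 38.5 and P on the +x side, so P = (38.5, 0.00). A1 meets WP tangentially, so HP is at right angles to WP, so H = P + (0, -12) = (38.5, -12.0). On A1, P sits at bearing 90° from H; a 144° counterclockwise sweep puts B at bearing 234°, so B = H + 12.0·(cos 234°, sin 234°) = (31.4, -21.7). The tangent condition forces HB to be normal to BS, so BS runs along (−sin 234°, cos 234°); with |BS| = 28.9, S = (54.8, -38.7). Then |WS| = |S − W| = 67.1.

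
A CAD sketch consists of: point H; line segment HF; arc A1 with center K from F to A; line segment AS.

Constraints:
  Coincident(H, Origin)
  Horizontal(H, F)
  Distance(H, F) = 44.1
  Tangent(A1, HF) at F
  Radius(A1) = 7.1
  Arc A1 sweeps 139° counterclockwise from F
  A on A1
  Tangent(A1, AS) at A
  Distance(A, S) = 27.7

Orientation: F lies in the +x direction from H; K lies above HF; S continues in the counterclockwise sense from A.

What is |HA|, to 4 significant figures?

50.32

H is at the origin; HF is horizontal with |HF| = 44.1 and F on the +x side, so F = (44.10, 0.000). A1 meets HF tangentially, so KF is at right angles to HF, so K = F + (0, 7.1) = (44.10, 7.100). On A1, F sits at bearing -90° from K; a 139° counterclockwise sweep puts A at bearing 49°, so A = K + 7.1·(cos 49°, sin 49°) = (48.76, 12.46). Then |HA| = |A − H| = 50.32.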